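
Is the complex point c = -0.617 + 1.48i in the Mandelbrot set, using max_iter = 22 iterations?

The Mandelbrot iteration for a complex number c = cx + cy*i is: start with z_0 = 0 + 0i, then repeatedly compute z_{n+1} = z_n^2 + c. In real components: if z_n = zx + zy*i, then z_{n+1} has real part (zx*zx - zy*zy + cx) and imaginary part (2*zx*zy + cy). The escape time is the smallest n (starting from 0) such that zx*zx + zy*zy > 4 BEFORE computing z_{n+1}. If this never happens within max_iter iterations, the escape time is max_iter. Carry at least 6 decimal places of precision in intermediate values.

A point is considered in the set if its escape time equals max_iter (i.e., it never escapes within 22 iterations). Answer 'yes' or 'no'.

z_0 = 0 + 0i, c = -0.6170 + 1.4800i
Iter 1: z = -0.6170 + 1.4800i, |z|^2 = 2.5711
Iter 2: z = -2.4267 + -0.3463i, |z|^2 = 6.0089
Escaped at iteration 2

Answer: no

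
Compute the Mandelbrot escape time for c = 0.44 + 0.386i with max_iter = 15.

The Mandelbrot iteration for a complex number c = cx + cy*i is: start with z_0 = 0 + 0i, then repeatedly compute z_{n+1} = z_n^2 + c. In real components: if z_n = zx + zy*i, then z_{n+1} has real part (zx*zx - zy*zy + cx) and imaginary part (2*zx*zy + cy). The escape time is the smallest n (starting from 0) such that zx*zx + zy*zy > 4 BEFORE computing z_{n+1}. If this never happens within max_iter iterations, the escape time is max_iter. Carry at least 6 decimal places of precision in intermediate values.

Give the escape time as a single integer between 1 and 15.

Answer: 13

Derivation:
z_0 = 0 + 0i, c = 0.4400 + 0.3860i
Iter 1: z = 0.4400 + 0.3860i, |z|^2 = 0.3426
Iter 2: z = 0.4846 + 0.7257i, |z|^2 = 0.7615
Iter 3: z = 0.1482 + 1.0893i, |z|^2 = 1.2086
Iter 4: z = -0.7247 + 0.7089i, |z|^2 = 1.0278
Iter 5: z = 0.4626 + -0.6415i, |z|^2 = 0.6255
Iter 6: z = 0.2424 + -0.2075i, |z|^2 = 0.1018
Iter 7: z = 0.4557 + 0.2854i, |z|^2 = 0.2891
Iter 8: z = 0.5662 + 0.6461i, |z|^2 = 0.7381
Iter 9: z = 0.3431 + 1.1177i, |z|^2 = 1.3670
Iter 10: z = -0.6916 + 1.1530i, |z|^2 = 1.8077
Iter 11: z = -0.4112 + -1.2088i, |z|^2 = 1.6302
Iter 12: z = -0.8520 + 1.3802i, |z|^2 = 2.6308
Iter 13: z = -0.7389 + -1.9658i, |z|^2 = 4.4105
Escaped at iteration 13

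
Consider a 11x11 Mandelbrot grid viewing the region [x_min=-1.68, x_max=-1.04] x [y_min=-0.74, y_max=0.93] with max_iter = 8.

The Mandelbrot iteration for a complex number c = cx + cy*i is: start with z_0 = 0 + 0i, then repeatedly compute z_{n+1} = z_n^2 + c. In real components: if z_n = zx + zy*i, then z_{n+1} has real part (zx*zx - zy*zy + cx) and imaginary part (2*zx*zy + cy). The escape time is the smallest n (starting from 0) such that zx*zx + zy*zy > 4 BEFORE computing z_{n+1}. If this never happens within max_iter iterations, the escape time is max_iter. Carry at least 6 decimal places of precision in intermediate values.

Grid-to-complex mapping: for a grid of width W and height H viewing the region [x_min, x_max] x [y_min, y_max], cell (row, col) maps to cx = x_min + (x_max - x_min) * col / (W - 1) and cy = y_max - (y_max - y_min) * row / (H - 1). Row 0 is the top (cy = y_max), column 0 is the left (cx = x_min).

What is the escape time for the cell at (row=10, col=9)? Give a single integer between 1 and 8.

Answer: 3

Derivation:
z_0 = 0 + 0i, c = -1.1040 + -0.7400i
Iter 1: z = -1.1040 + -0.7400i, |z|^2 = 1.7664
Iter 2: z = -0.4328 + 0.8939i, |z|^2 = 0.9864
Iter 3: z = -1.7158 + -1.5137i, |z|^2 = 5.2354
Escaped at iteration 3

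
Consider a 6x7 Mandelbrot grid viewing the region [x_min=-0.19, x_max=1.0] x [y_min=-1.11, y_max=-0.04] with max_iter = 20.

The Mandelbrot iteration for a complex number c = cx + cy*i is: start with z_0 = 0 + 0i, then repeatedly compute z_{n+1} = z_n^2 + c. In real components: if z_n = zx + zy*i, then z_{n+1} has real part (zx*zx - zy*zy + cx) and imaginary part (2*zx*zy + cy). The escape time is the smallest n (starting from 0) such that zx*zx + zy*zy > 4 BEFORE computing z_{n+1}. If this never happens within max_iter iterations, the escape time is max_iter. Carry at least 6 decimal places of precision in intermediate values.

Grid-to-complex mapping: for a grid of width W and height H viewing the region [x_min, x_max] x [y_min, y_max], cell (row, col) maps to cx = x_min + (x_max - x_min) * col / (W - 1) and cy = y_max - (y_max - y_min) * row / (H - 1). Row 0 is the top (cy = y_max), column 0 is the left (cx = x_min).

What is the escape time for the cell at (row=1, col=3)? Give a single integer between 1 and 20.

z_0 = 0 + 0i, c = 0.5240 + -0.2183i
Iter 1: z = 0.5240 + -0.2183i, |z|^2 = 0.3222
Iter 2: z = 0.7509 + -0.4471i, |z|^2 = 0.7638
Iter 3: z = 0.8879 + -0.8899i, |z|^2 = 1.5803
Iter 4: z = 0.5205 + -1.7986i, |z|^2 = 3.5059
Iter 5: z = -2.4400 + -2.0908i, |z|^2 = 10.3250
Escaped at iteration 5

Answer: 5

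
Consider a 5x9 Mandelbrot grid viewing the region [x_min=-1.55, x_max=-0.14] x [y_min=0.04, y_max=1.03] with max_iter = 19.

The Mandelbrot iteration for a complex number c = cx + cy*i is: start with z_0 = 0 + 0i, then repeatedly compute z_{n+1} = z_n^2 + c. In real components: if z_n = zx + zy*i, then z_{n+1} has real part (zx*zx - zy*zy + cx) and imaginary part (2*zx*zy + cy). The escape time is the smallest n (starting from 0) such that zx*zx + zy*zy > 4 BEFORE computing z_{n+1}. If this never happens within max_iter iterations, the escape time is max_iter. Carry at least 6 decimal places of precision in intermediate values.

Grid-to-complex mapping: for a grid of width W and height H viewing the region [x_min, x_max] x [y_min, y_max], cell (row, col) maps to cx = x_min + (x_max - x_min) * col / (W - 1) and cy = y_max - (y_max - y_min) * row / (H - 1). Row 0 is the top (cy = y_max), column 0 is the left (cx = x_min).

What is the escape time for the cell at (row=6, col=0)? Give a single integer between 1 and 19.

z_0 = 0 + 0i, c = -1.5500 + 0.2875i
Iter 1: z = -1.5500 + 0.2875i, |z|^2 = 2.4852
Iter 2: z = 0.7698 + -0.6038i, |z|^2 = 0.9572
Iter 3: z = -1.3219 + -0.6421i, |z|^2 = 2.1596
Iter 4: z = -0.2150 + 1.9850i, |z|^2 = 3.9864
Iter 5: z = -5.4440 + -0.5659i, |z|^2 = 29.9571
Escaped at iteration 5

Answer: 5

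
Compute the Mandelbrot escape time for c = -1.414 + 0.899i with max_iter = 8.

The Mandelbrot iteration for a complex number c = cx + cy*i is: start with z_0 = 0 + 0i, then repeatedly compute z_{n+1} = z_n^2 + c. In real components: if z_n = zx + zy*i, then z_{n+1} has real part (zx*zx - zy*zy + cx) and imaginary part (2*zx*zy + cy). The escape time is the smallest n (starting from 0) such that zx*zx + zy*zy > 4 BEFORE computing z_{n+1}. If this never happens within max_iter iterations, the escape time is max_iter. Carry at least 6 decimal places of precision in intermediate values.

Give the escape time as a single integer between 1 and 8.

Answer: 3

Derivation:
z_0 = 0 + 0i, c = -1.4140 + 0.8990i
Iter 1: z = -1.4140 + 0.8990i, |z|^2 = 2.8076
Iter 2: z = -0.2228 + -1.6434i, |z|^2 = 2.7503
Iter 3: z = -4.0650 + 1.6313i, |z|^2 = 19.1856
Escaped at iteration 3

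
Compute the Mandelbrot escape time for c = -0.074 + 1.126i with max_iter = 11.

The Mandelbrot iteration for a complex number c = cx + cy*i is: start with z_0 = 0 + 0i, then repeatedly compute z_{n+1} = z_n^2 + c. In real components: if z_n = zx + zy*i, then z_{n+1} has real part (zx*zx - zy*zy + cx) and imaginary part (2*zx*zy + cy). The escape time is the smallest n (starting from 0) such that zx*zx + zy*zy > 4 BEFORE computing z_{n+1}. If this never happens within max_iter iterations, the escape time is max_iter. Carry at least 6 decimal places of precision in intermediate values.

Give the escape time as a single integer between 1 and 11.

z_0 = 0 + 0i, c = -0.0740 + 1.1260i
Iter 1: z = -0.0740 + 1.1260i, |z|^2 = 1.2734
Iter 2: z = -1.3364 + 0.9594i, |z|^2 = 2.7063
Iter 3: z = 0.7916 + -1.4382i, |z|^2 = 2.6949
Iter 4: z = -1.5156 + -1.1509i, |z|^2 = 3.6218
Iter 5: z = 0.8986 + 4.6148i, |z|^2 = 22.1035
Escaped at iteration 5

Answer: 5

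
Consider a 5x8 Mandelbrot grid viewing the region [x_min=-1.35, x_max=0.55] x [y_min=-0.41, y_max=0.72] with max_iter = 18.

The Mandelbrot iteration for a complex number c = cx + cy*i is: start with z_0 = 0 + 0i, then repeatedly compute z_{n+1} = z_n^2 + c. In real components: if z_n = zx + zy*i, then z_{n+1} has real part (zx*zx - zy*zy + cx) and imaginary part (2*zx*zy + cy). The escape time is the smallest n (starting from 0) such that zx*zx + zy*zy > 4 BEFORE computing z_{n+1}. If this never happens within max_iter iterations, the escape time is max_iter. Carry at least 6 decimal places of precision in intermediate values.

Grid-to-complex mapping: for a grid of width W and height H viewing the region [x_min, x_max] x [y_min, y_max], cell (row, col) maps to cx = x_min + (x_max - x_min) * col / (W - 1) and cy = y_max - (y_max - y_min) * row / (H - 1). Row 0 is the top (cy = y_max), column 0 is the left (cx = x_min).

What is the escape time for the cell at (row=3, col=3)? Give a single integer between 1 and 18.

Answer: 18

Derivation:
z_0 = 0 + 0i, c = 0.0750 + 0.2357i
Iter 1: z = 0.0750 + 0.2357i, |z|^2 = 0.0612
Iter 2: z = 0.0251 + 0.2711i, |z|^2 = 0.0741
Iter 3: z = 0.0021 + 0.2493i, |z|^2 = 0.0622
Iter 4: z = 0.0129 + 0.2368i, |z|^2 = 0.0562
Iter 5: z = 0.0191 + 0.2418i, |z|^2 = 0.0588
Iter 6: z = 0.0169 + 0.2450i, |z|^2 = 0.0603
Iter 7: z = 0.0153 + 0.2440i, |z|^2 = 0.0598
Iter 8: z = 0.0157 + 0.2432i, |z|^2 = 0.0594
Iter 9: z = 0.0161 + 0.2434i, |z|^2 = 0.0595
Iter 10: z = 0.0160 + 0.2436i, |z|^2 = 0.0596
Iter 11: z = 0.0159 + 0.2435i, |z|^2 = 0.0596
Iter 12: z = 0.0159 + 0.2435i, |z|^2 = 0.0595
Iter 13: z = 0.0160 + 0.2435i, |z|^2 = 0.0595
Iter 14: z = 0.0160 + 0.2435i, |z|^2 = 0.0595
Iter 15: z = 0.0160 + 0.2435i, |z|^2 = 0.0595
Iter 16: z = 0.0160 + 0.2435i, |z|^2 = 0.0595
Iter 17: z = 0.0160 + 0.2435i, |z|^2 = 0.0595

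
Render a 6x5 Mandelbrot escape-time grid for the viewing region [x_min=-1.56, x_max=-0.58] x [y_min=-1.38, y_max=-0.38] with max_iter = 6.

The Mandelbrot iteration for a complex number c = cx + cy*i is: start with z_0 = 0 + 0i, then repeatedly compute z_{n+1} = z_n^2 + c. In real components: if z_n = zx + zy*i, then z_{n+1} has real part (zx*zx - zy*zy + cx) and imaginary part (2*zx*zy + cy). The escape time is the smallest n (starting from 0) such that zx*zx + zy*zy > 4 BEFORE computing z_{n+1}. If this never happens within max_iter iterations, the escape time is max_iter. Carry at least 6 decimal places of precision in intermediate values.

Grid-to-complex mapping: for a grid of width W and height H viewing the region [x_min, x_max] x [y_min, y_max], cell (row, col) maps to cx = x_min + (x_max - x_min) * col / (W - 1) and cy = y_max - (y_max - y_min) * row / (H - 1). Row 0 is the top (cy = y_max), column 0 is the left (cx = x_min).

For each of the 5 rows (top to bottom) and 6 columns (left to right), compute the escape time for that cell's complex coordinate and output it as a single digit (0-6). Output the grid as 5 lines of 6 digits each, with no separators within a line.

(row=0, col=0): c = -1.5600 + -0.3800i → escape time 4
(row=0, col=1): c = -1.3640 + -0.3800i → escape time 5
(row=0, col=2): c = -1.1680 + -0.3800i → escape time 6
(row=0, col=3): c = -0.9720 + -0.3800i → escape time 6
(row=0, col=4): c = -0.7760 + -0.3800i → escape time 6
(row=0, col=5): c = -0.5800 + -0.3800i → escape time 6
(row=1, col=0): c = -1.5600 + -0.6300i → escape time 3
(row=1, col=1): c = -1.3640 + -0.6300i → escape time 3
(row=1, col=2): c = -1.1680 + -0.6300i → escape time 3
(row=1, col=3): c = -0.9720 + -0.6300i → escape time 4
(row=1, col=4): c = -0.7760 + -0.6300i → escape time 5
(row=1, col=5): c = -0.5800 + -0.6300i → escape time 6
(row=2, col=0): c = -1.5600 + -0.8800i → escape time 3
(row=2, col=1): c = -1.3640 + -0.8800i → escape time 3
(row=2, col=2): c = -1.1680 + -0.8800i → escape time 3
(row=2, col=3): c = -0.9720 + -0.8800i → escape time 3
(row=2, col=4): c = -0.7760 + -0.8800i → escape time 4
(row=2, col=5): c = -0.5800 + -0.8800i → escape time 4
(row=3, col=0): c = -1.5600 + -1.1300i → escape time 2
(row=3, col=1): c = -1.3640 + -1.1300i → escape time 2
(row=3, col=2): c = -1.1680 + -1.1300i → escape time 3
(row=3, col=3): c = -0.9720 + -1.1300i → escape time 3
(row=3, col=4): c = -0.7760 + -1.1300i → escape time 3
(row=3, col=5): c = -0.5800 + -1.1300i → escape time 3
(row=4, col=0): c = -1.5600 + -1.3800i → escape time 1
(row=4, col=1): c = -1.3640 + -1.3800i → escape time 2
(row=4, col=2): c = -1.1680 + -1.3800i → escape time 2
(row=4, col=3): c = -0.9720 + -1.3800i → escape time 2
(row=4, col=4): c = -0.7760 + -1.3800i → escape time 2
(row=4, col=5): c = -0.5800 + -1.3800i → escape time 2

Answer: 456666
333456
333344
223333
122222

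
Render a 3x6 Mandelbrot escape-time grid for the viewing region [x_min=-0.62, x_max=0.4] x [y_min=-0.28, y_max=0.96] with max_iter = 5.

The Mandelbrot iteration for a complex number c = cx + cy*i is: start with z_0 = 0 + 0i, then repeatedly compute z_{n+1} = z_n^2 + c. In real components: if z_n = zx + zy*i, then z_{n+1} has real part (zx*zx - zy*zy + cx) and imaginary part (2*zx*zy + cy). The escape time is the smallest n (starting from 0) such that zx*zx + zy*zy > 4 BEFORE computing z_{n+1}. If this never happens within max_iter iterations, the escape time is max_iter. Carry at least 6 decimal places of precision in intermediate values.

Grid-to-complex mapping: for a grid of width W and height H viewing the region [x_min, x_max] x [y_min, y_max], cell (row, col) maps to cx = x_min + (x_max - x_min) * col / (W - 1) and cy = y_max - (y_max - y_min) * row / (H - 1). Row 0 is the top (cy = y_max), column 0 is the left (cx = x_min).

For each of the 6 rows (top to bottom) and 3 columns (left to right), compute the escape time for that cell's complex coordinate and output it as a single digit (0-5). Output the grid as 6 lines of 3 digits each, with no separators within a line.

(row=0, col=0): c = -0.6200 + 0.9600i → escape time 4
(row=0, col=1): c = -0.1100 + 0.9600i → escape time 5
(row=0, col=2): c = 0.4000 + 0.9600i → escape time 3
(row=1, col=0): c = -0.6200 + 0.7120i → escape time 5
(row=1, col=1): c = -0.1100 + 0.7120i → escape time 5
(row=1, col=2): c = 0.4000 + 0.7120i → escape time 5
(row=2, col=0): c = -0.6200 + 0.4640i → escape time 5
(row=2, col=1): c = -0.1100 + 0.4640i → escape time 5
(row=2, col=2): c = 0.4000 + 0.4640i → escape time 5
(row=3, col=0): c = -0.6200 + 0.2160i → escape time 5
(row=3, col=1): c = -0.1100 + 0.2160i → escape time 5
(row=3, col=2): c = 0.4000 + 0.2160i → escape time 5
(row=4, col=0): c = -0.6200 + -0.0320i → escape time 5
(row=4, col=1): c = -0.1100 + -0.0320i → escape time 5
(row=4, col=2): c = 0.4000 + -0.0320i → escape time 5
(row=5, col=0): c = -0.6200 + -0.2800i → escape time 5
(row=5, col=1): c = -0.1100 + -0.2800i → escape time 5
(row=5, col=2): c = 0.4000 + -0.2800i → escape time 5

Answer: 453
555
555
555
555
555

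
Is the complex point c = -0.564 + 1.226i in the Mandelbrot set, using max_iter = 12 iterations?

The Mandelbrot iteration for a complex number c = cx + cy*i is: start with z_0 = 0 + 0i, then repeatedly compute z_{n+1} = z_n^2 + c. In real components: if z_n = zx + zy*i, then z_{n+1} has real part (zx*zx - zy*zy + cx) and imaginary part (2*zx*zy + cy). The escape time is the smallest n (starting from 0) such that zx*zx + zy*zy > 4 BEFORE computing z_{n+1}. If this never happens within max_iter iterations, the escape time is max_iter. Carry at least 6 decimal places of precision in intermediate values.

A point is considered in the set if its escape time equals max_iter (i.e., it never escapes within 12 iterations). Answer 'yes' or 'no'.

z_0 = 0 + 0i, c = -0.5640 + 1.2260i
Iter 1: z = -0.5640 + 1.2260i, |z|^2 = 1.8212
Iter 2: z = -1.7490 + -0.1569i, |z|^2 = 3.0836
Iter 3: z = 2.4703 + 1.7749i, |z|^2 = 9.2528
Escaped at iteration 3

Answer: no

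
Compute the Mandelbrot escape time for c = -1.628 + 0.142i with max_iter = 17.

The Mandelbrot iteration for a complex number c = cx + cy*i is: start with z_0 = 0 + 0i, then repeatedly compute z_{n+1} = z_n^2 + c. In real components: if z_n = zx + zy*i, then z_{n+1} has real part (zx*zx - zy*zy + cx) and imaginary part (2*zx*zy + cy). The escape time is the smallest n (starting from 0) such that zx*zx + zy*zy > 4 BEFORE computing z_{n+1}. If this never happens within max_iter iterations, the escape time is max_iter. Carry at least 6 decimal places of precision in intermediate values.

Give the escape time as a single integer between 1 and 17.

z_0 = 0 + 0i, c = -1.6280 + 0.1420i
Iter 1: z = -1.6280 + 0.1420i, |z|^2 = 2.6705
Iter 2: z = 1.0022 + -0.3204i, |z|^2 = 1.1071
Iter 3: z = -0.7262 + -0.5001i, |z|^2 = 0.7775
Iter 4: z = -1.3508 + 0.8684i, |z|^2 = 2.5787
Iter 5: z = -0.5574 + -2.2040i, |z|^2 = 5.1681
Escaped at iteration 5

Answer: 5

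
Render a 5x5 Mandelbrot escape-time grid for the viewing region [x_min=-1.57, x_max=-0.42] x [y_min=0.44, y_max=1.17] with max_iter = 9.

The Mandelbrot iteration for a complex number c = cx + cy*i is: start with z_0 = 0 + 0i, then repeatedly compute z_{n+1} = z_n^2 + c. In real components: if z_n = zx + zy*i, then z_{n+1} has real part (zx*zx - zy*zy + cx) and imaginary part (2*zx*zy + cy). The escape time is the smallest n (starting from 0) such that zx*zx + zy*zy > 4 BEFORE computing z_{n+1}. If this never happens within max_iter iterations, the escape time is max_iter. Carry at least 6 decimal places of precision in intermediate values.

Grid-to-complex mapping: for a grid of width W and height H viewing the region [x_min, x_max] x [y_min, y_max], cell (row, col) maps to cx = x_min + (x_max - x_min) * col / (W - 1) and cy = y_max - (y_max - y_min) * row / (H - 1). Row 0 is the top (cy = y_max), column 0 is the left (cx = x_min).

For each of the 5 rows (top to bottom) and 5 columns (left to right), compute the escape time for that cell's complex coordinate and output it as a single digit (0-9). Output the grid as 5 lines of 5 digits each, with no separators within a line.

(row=0, col=0): c = -1.5700 + 1.1700i → escape time 2
(row=0, col=1): c = -1.2825 + 1.1700i → escape time 2
(row=0, col=2): c = -0.9950 + 1.1700i → escape time 3
(row=0, col=3): c = -0.7075 + 1.1700i → escape time 3
(row=0, col=4): c = -0.4200 + 1.1700i → escape time 3
(row=1, col=0): c = -1.5700 + 0.9875i → escape time 2
(row=1, col=1): c = -1.2825 + 0.9875i → escape time 3
(row=1, col=2): c = -0.9950 + 0.9875i → escape time 3
(row=1, col=3): c = -0.7075 + 0.9875i → escape time 3
(row=1, col=4): c = -0.4200 + 0.9875i → escape time 4
(row=2, col=0): c = -1.5700 + 0.8050i → escape time 3
(row=2, col=1): c = -1.2825 + 0.8050i → escape time 3
(row=2, col=2): c = -0.9950 + 0.8050i → escape time 3
(row=2, col=3): c = -0.7075 + 0.8050i → escape time 4
(row=2, col=4): c = -0.4200 + 0.8050i → escape time 6
(row=3, col=0): c = -1.5700 + 0.6225i → escape time 3
(row=3, col=1): c = -1.2825 + 0.6225i → escape time 3
(row=3, col=2): c = -0.9950 + 0.6225i → escape time 4
(row=3, col=3): c = -0.7075 + 0.6225i → escape time 6
(row=3, col=4): c = -0.4200 + 0.6225i → escape time 9
(row=4, col=0): c = -1.5700 + 0.4400i → escape time 3
(row=4, col=1): c = -1.2825 + 0.4400i → escape time 8
(row=4, col=2): c = -0.9950 + 0.4400i → escape time 6
(row=4, col=3): c = -0.7075 + 0.4400i → escape time 9
(row=4, col=4): c = -0.4200 + 0.4400i → escape time 9

Answer: 22333
23334
33346
33469
38699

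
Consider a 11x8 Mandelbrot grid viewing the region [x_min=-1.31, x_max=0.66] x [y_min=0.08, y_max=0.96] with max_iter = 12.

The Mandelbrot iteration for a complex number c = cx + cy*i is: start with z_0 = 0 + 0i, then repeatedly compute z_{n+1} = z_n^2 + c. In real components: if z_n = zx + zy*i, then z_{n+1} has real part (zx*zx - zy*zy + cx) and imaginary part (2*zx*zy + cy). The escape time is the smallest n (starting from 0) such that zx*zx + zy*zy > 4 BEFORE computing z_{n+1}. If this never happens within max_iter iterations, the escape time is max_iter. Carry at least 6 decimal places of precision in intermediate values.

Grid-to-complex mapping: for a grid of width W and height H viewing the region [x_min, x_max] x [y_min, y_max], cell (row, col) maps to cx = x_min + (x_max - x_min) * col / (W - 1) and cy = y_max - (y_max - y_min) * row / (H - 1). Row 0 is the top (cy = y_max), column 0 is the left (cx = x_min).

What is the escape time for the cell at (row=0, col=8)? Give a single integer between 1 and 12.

Answer: 4

Derivation:
z_0 = 0 + 0i, c = 0.2660 + 0.9600i
Iter 1: z = 0.2660 + 0.9600i, |z|^2 = 0.9924
Iter 2: z = -0.5848 + 1.4707i, |z|^2 = 2.5051
Iter 3: z = -1.5550 + -0.7603i, |z|^2 = 2.9960
Iter 4: z = 2.1059 + 3.3244i, |z|^2 = 15.4868
Escaped at iteration 4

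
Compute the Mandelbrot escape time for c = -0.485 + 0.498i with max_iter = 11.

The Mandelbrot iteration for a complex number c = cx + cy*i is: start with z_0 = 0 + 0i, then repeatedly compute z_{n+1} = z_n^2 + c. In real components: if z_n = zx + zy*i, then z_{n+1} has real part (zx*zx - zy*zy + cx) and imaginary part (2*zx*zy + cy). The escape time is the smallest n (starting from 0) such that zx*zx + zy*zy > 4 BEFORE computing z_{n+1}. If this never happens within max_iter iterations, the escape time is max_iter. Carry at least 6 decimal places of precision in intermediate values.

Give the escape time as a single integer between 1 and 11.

z_0 = 0 + 0i, c = -0.4850 + 0.4980i
Iter 1: z = -0.4850 + 0.4980i, |z|^2 = 0.4832
Iter 2: z = -0.4978 + 0.0149i, |z|^2 = 0.2480
Iter 3: z = -0.2374 + 0.4831i, |z|^2 = 0.2898
Iter 4: z = -0.6620 + 0.2686i, |z|^2 = 0.5104
Iter 5: z = -0.1188 + 0.1424i, |z|^2 = 0.0344
Iter 6: z = -0.4912 + 0.4642i, |z|^2 = 0.4567
Iter 7: z = -0.4592 + 0.0421i, |z|^2 = 0.2126
Iter 8: z = -0.2759 + 0.4594i, |z|^2 = 0.2871
Iter 9: z = -0.6199 + 0.2445i, |z|^2 = 0.4441
Iter 10: z = -0.1605 + 0.1948i, |z|^2 = 0.0637

Answer: 11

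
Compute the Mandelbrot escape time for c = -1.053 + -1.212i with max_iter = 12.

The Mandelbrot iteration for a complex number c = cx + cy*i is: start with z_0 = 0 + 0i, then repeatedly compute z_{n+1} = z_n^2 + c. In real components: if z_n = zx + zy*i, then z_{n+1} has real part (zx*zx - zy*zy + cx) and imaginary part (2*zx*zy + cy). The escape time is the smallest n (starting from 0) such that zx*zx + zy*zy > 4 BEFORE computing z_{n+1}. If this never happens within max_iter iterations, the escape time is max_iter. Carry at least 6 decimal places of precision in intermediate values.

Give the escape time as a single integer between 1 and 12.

Answer: 3

Derivation:
z_0 = 0 + 0i, c = -1.0530 + -1.2120i
Iter 1: z = -1.0530 + -1.2120i, |z|^2 = 2.5778
Iter 2: z = -1.4131 + 1.3405i, |z|^2 = 3.7938
Iter 3: z = -0.8529 + -5.0005i, |z|^2 = 25.7328
Escaped at iteration 3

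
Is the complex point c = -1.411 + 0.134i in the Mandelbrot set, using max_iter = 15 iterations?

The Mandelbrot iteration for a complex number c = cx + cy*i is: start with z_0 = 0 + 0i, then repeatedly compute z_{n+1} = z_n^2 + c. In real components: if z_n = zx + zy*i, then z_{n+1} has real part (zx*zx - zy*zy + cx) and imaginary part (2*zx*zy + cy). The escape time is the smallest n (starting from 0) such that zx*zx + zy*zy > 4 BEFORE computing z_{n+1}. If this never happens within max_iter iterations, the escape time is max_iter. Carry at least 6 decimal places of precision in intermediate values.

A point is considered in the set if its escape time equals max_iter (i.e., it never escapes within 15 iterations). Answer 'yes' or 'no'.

Answer: yes

Derivation:
z_0 = 0 + 0i, c = -1.4110 + 0.1340i
Iter 1: z = -1.4110 + 0.1340i, |z|^2 = 2.0089
Iter 2: z = 0.5620 + -0.2441i, |z|^2 = 0.3754
Iter 3: z = -1.1548 + -0.1404i, |z|^2 = 1.3533
Iter 4: z = -0.0971 + 0.4583i, |z|^2 = 0.2195
Iter 5: z = -1.6116 + 0.0450i, |z|^2 = 2.5992
Iter 6: z = 1.1842 + -0.0109i, |z|^2 = 1.4024
Iter 7: z = -0.0088 + 0.1081i, |z|^2 = 0.0118
Iter 8: z = -1.4226 + 0.1321i, |z|^2 = 2.0413
Iter 9: z = 0.5954 + -0.2418i, |z|^2 = 0.4130
Iter 10: z = -1.1150 + -0.1540i, |z|^2 = 1.2669
Iter 11: z = -0.1915 + 0.4773i, |z|^2 = 0.2645
Iter 12: z = -1.6022 + -0.0488i, |z|^2 = 2.5694
Iter 13: z = 1.1536 + 0.2904i, |z|^2 = 1.4151
Iter 14: z = -0.1645 + 0.8039i, |z|^2 = 0.6734
Did not escape in 15 iterations → in set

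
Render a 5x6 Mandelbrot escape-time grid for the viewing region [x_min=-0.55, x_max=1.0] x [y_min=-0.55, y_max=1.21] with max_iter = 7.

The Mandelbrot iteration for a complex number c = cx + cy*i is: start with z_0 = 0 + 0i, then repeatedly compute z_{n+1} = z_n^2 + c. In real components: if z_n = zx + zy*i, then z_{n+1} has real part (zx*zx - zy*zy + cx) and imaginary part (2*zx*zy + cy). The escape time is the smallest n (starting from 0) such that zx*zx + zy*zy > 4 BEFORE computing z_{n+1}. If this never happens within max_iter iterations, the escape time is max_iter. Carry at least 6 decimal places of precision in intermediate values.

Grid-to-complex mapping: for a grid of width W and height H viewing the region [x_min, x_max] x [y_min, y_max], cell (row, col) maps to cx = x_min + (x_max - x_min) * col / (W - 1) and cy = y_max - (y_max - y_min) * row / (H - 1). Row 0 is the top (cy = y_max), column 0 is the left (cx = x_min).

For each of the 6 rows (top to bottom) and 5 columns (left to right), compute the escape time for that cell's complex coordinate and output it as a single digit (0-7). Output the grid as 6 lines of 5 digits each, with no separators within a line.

Answer: 33222
47432
77732
77742
77742
77732

Derivation:
(row=0, col=0): c = -0.5500 + 1.2100i → escape time 3
(row=0, col=1): c = -0.1625 + 1.2100i → escape time 3
(row=0, col=2): c = 0.2250 + 1.2100i → escape time 2
(row=0, col=3): c = 0.6125 + 1.2100i → escape time 2
(row=0, col=4): c = 1.0000 + 1.2100i → escape time 2
(row=1, col=0): c = -0.5500 + 0.8580i → escape time 4
(row=1, col=1): c = -0.1625 + 0.8580i → escape time 7
(row=1, col=2): c = 0.2250 + 0.8580i → escape time 4
(row=1, col=3): c = 0.6125 + 0.8580i → escape time 3
(row=1, col=4): c = 1.0000 + 0.8580i → escape time 2
(row=2, col=0): c = -0.5500 + 0.5060i → escape time 7
(row=2, col=1): c = -0.1625 + 0.5060i → escape time 7
(row=2, col=2): c = 0.2250 + 0.5060i → escape time 7
(row=2, col=3): c = 0.6125 + 0.5060i → escape time 3
(row=2, col=4): c = 1.0000 + 0.5060i → escape time 2
(row=3, col=0): c = -0.5500 + 0.1540i → escape time 7
(row=3, col=1): c = -0.1625 + 0.1540i → escape time 7
(row=3, col=2): c = 0.2250 + 0.1540i → escape time 7
(row=3, col=3): c = 0.6125 + 0.1540i → escape time 4
(row=3, col=4): c = 1.0000 + 0.1540i → escape time 2
(row=4, col=0): c = -0.5500 + -0.1980i → escape time 7
(row=4, col=1): c = -0.1625 + -0.1980i → escape time 7
(row=4, col=2): c = 0.2250 + -0.1980i → escape time 7
(row=4, col=3): c = 0.6125 + -0.1980i → escape time 4
(row=4, col=4): c = 1.0000 + -0.1980i → escape time 2
(row=5, col=0): c = -0.5500 + -0.5500i → escape time 7
(row=5, col=1): c = -0.1625 + -0.5500i → escape time 7
(row=5, col=2): c = 0.2250 + -0.5500i → escape time 7
(row=5, col=3): c = 0.6125 + -0.5500i → escape time 3
(row=5, col=4): c = 1.0000 + -0.5500i → escape time 2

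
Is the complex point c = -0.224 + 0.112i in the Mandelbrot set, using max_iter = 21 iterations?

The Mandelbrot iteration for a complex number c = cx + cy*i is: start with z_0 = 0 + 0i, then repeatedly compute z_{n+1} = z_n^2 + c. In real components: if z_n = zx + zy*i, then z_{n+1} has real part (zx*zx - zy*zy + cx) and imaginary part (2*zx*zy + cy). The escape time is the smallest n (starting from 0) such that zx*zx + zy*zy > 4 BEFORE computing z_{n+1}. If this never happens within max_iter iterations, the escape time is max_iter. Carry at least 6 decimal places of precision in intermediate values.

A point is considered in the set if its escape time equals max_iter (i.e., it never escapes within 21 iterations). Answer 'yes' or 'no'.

z_0 = 0 + 0i, c = -0.2240 + 0.1120i
Iter 1: z = -0.2240 + 0.1120i, |z|^2 = 0.0627
Iter 2: z = -0.1864 + 0.0618i, |z|^2 = 0.0386
Iter 3: z = -0.1931 + 0.0890i, |z|^2 = 0.0452
Iter 4: z = -0.1946 + 0.0776i, |z|^2 = 0.0439
Iter 5: z = -0.1921 + 0.0818i, |z|^2 = 0.0436
Iter 6: z = -0.1938 + 0.0806i, |z|^2 = 0.0440
Iter 7: z = -0.1929 + 0.0808i, |z|^2 = 0.0438
Iter 8: z = -0.1933 + 0.0808i, |z|^2 = 0.0439
Iter 9: z = -0.1932 + 0.0808i, |z|^2 = 0.0438
Iter 10: z = -0.1932 + 0.0808i, |z|^2 = 0.0439
Iter 11: z = -0.1932 + 0.0808i, |z|^2 = 0.0439
Iter 12: z = -0.1932 + 0.0808i, |z|^2 = 0.0439
Iter 13: z = -0.1932 + 0.0808i, |z|^2 = 0.0439
Iter 14: z = -0.1932 + 0.0808i, |z|^2 = 0.0439
Iter 15: z = -0.1932 + 0.0808i, |z|^2 = 0.0439
Iter 16: z = -0.1932 + 0.0808i, |z|^2 = 0.0439
Iter 17: z = -0.1932 + 0.0808i, |z|^2 = 0.0439
Iter 18: z = -0.1932 + 0.0808i, |z|^2 = 0.0439
Iter 19: z = -0.1932 + 0.0808i, |z|^2 = 0.0439
Iter 20: z = -0.1932 + 0.0808i, |z|^2 = 0.0439
Did not escape in 21 iterations → in set

Answer: yes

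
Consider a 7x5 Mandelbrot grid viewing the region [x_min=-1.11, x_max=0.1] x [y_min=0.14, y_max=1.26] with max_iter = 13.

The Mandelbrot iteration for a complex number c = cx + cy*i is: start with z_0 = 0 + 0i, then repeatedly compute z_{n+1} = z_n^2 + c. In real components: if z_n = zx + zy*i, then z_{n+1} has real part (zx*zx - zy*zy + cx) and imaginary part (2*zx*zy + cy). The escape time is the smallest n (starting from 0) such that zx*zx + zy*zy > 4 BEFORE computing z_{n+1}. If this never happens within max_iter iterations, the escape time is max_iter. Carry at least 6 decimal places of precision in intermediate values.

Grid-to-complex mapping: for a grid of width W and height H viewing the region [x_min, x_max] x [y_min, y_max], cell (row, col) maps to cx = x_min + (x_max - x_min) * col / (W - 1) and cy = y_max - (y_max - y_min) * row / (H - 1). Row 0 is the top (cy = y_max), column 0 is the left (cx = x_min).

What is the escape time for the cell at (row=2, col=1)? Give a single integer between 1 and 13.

z_0 = 0 + 0i, c = -0.9083 + 0.7000i
Iter 1: z = -0.9083 + 0.7000i, |z|^2 = 1.3151
Iter 2: z = -0.5733 + -0.5717i, |z|^2 = 0.6554
Iter 3: z = -0.9065 + 1.3554i, |z|^2 = 2.6589
Iter 4: z = -1.9238 + -1.7574i, |z|^2 = 6.7894
Escaped at iteration 4

Answer: 4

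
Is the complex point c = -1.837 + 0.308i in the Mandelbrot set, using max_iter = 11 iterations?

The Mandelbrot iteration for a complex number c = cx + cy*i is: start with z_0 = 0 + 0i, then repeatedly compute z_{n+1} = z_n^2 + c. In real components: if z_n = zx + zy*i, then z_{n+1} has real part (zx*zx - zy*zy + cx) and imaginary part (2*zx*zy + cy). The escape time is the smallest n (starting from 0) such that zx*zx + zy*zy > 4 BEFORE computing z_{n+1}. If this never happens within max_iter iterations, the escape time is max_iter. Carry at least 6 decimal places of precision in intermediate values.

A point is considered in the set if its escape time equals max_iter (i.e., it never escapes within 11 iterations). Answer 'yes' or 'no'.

z_0 = 0 + 0i, c = -1.8370 + 0.3080i
Iter 1: z = -1.8370 + 0.3080i, |z|^2 = 3.4694
Iter 2: z = 1.4427 + -0.8236i, |z|^2 = 2.7597
Iter 3: z = -0.4339 + -2.0684i, |z|^2 = 4.4666
Escaped at iteration 3

Answer: no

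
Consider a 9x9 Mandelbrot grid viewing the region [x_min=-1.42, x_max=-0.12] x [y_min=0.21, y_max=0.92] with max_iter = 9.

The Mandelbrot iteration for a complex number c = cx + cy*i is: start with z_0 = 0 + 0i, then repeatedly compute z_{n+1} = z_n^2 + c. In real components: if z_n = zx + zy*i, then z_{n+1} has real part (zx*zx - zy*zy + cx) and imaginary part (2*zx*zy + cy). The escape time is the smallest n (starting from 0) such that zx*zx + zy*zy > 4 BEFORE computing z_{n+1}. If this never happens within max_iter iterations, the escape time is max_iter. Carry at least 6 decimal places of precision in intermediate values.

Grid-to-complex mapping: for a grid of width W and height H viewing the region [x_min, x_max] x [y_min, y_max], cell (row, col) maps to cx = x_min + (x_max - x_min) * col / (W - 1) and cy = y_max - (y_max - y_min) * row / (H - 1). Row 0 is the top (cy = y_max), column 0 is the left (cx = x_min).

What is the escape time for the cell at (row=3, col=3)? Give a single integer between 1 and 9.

Answer: 4

Derivation:
z_0 = 0 + 0i, c = -0.9325 + 0.6538i
Iter 1: z = -0.9325 + 0.6538i, |z|^2 = 1.2969
Iter 2: z = -0.4903 + -0.5655i, |z|^2 = 0.5602
Iter 3: z = -1.0119 + 1.2083i, |z|^2 = 2.4839
Iter 4: z = -1.3687 + -1.7915i, |z|^2 = 5.0828
Escaped at iteration 4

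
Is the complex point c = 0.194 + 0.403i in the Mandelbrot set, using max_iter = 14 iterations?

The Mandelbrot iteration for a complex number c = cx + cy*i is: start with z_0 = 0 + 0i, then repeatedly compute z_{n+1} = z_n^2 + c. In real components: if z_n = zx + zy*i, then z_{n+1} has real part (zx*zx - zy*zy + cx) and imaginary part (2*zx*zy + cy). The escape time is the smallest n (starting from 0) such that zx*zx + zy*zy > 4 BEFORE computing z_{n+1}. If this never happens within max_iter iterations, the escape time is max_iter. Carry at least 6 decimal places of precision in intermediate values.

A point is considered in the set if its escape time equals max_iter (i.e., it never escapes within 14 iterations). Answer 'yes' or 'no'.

Answer: yes

Derivation:
z_0 = 0 + 0i, c = 0.1940 + 0.4030i
Iter 1: z = 0.1940 + 0.4030i, |z|^2 = 0.2000
Iter 2: z = 0.0692 + 0.5594i, |z|^2 = 0.3177
Iter 3: z = -0.1141 + 0.4804i, |z|^2 = 0.2438
Iter 4: z = -0.0238 + 0.2934i, |z|^2 = 0.0866
Iter 5: z = 0.1085 + 0.3890i, |z|^2 = 0.1631
Iter 6: z = 0.0544 + 0.4874i, |z|^2 = 0.2405
Iter 7: z = -0.0406 + 0.4561i, |z|^2 = 0.2096
Iter 8: z = -0.0123 + 0.3660i, |z|^2 = 0.1341
Iter 9: z = 0.0602 + 0.3940i, |z|^2 = 0.1588
Iter 10: z = 0.0424 + 0.4505i, |z|^2 = 0.2047
Iter 11: z = -0.0071 + 0.4412i, |z|^2 = 0.1947
Iter 12: z = -0.0006 + 0.3967i, |z|^2 = 0.1574
Iter 13: z = 0.0366 + 0.4025i, |z|^2 = 0.1634
Did not escape in 14 iterations → in set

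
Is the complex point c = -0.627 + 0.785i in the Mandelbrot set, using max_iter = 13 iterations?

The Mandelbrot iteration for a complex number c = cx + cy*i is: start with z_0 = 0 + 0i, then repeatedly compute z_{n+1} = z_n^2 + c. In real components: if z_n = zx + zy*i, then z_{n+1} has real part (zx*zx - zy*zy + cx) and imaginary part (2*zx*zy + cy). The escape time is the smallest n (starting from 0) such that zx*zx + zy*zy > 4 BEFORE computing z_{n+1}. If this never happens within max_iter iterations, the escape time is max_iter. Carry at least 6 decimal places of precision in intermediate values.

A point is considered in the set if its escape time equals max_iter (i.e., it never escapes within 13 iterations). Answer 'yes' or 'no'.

Answer: no

Derivation:
z_0 = 0 + 0i, c = -0.6270 + 0.7850i
Iter 1: z = -0.6270 + 0.7850i, |z|^2 = 1.0094
Iter 2: z = -0.8501 + -0.1994i, |z|^2 = 0.7624
Iter 3: z = 0.0559 + 1.1240i, |z|^2 = 1.2665
Iter 4: z = -1.8873 + 0.9107i, |z|^2 = 4.3911
Escaped at iteration 4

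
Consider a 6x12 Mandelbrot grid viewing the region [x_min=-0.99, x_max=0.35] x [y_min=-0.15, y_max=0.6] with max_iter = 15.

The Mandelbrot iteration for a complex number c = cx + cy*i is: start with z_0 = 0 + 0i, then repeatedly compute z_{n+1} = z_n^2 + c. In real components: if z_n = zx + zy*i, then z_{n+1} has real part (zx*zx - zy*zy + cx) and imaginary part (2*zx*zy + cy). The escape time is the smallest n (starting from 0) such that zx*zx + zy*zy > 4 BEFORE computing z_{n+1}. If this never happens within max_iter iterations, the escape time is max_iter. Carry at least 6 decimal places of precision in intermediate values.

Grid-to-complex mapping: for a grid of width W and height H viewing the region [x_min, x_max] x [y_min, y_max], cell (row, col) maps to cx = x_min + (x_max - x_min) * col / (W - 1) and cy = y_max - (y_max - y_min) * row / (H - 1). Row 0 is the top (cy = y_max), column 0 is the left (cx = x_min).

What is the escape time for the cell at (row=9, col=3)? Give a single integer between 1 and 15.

z_0 = 0 + 0i, c = -0.1860 + -0.0136i
Iter 1: z = -0.1860 + -0.0136i, |z|^2 = 0.0348
Iter 2: z = -0.1516 + -0.0086i, |z|^2 = 0.0231
Iter 3: z = -0.1631 + -0.0110i, |z|^2 = 0.0267
Iter 4: z = -0.1595 + -0.0100i, |z|^2 = 0.0255
Iter 5: z = -0.1607 + -0.0104i, |z|^2 = 0.0259
Iter 6: z = -0.1603 + -0.0103i, |z|^2 = 0.0258
Iter 7: z = -0.1604 + -0.0103i, |z|^2 = 0.0258
Iter 8: z = -0.1604 + -0.0103i, |z|^2 = 0.0258
Iter 9: z = -0.1604 + -0.0103i, |z|^2 = 0.0258
Iter 10: z = -0.1604 + -0.0103i, |z|^2 = 0.0258
Iter 11: z = -0.1604 + -0.0103i, |z|^2 = 0.0258
Iter 12: z = -0.1604 + -0.0103i, |z|^2 = 0.0258
Iter 13: z = -0.1604 + -0.0103i, |z|^2 = 0.0258
Iter 14: z = -0.1604 + -0.0103i, |z|^2 = 0.0258

Answer: 15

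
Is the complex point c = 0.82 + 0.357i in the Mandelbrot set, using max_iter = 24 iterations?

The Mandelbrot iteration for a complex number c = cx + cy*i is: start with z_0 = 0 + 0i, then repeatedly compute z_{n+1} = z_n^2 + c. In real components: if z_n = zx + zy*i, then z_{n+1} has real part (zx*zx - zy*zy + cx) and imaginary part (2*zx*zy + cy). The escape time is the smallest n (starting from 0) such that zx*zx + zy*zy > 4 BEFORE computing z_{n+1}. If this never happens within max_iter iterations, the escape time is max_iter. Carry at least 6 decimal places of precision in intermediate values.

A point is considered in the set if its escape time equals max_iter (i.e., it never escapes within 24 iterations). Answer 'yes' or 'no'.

z_0 = 0 + 0i, c = 0.8200 + 0.3570i
Iter 1: z = 0.8200 + 0.3570i, |z|^2 = 0.7998
Iter 2: z = 1.3650 + 0.9425i, |z|^2 = 2.7514
Iter 3: z = 1.7948 + 2.9299i, |z|^2 = 11.8056
Escaped at iteration 3

Answer: no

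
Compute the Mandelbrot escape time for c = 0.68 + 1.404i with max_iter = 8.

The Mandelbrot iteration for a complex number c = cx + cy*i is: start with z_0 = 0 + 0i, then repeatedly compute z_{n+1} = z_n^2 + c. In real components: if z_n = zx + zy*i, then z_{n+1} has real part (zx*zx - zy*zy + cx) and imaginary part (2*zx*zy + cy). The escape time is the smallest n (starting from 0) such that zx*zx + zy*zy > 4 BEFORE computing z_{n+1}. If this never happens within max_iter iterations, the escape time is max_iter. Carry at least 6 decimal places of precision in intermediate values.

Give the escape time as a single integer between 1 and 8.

Answer: 2

Derivation:
z_0 = 0 + 0i, c = 0.6800 + 1.4040i
Iter 1: z = 0.6800 + 1.4040i, |z|^2 = 2.4336
Iter 2: z = -0.8288 + 3.3134i, |z|^2 = 11.6658
Escaped at iteration 2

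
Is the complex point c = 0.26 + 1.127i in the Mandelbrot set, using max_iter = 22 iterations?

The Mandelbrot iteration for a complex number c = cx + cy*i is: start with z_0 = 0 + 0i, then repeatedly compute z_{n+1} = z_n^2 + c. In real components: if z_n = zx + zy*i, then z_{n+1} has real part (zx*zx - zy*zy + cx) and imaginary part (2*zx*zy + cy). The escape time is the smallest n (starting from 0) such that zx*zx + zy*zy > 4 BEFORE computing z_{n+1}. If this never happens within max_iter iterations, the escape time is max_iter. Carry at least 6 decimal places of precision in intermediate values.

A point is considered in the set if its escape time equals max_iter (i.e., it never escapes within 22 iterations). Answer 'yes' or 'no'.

z_0 = 0 + 0i, c = 0.2600 + 1.1270i
Iter 1: z = 0.2600 + 1.1270i, |z|^2 = 1.3377
Iter 2: z = -0.9425 + 1.7130i, |z|^2 = 3.8229
Iter 3: z = -1.7861 + -2.1022i, |z|^2 = 7.6095
Escaped at iteration 3

Answer: no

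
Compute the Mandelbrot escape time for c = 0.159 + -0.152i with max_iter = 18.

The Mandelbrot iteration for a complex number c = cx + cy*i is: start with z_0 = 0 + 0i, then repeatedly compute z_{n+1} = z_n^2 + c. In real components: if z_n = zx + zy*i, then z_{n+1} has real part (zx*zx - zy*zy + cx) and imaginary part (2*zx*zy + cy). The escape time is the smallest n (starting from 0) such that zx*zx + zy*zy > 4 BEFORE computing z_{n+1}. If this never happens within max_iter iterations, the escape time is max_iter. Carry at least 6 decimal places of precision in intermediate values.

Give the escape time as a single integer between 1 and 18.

z_0 = 0 + 0i, c = 0.1590 + -0.1520i
Iter 1: z = 0.1590 + -0.1520i, |z|^2 = 0.0484
Iter 2: z = 0.1612 + -0.2003i, |z|^2 = 0.0661
Iter 3: z = 0.1448 + -0.2166i, |z|^2 = 0.0679
Iter 4: z = 0.1331 + -0.2147i, |z|^2 = 0.0638
Iter 5: z = 0.1306 + -0.2092i, |z|^2 = 0.0608
Iter 6: z = 0.1323 + -0.2066i, |z|^2 = 0.0602
Iter 7: z = 0.1338 + -0.2067i, |z|^2 = 0.0606
Iter 8: z = 0.1342 + -0.2073i, |z|^2 = 0.0610
Iter 9: z = 0.1340 + -0.2076i, |z|^2 = 0.0611
Iter 10: z = 0.1339 + -0.2077i, |z|^2 = 0.0610
Iter 11: z = 0.1338 + -0.2076i, |z|^2 = 0.0610
Iter 12: z = 0.1338 + -0.2075i, |z|^2 = 0.0610
Iter 13: z = 0.1338 + -0.2075i, |z|^2 = 0.0610
Iter 14: z = 0.1338 + -0.2076i, |z|^2 = 0.0610
Iter 15: z = 0.1338 + -0.2076i, |z|^2 = 0.0610
Iter 16: z = 0.1338 + -0.2076i, |z|^2 = 0.0610
Iter 17: z = 0.1338 + -0.2076i, |z|^2 = 0.0610

Answer: 18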